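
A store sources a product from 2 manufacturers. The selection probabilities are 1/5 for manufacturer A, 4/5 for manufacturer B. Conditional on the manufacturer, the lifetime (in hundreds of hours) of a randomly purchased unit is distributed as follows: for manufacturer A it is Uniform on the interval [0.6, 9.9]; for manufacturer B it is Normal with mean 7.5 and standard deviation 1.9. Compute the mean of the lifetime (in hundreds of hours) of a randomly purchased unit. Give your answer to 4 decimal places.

7.0500

Component means — A: 5.25; B: 7.5.
E[X] = 0.2·5.25 + 0.8·7.5 = 7.05.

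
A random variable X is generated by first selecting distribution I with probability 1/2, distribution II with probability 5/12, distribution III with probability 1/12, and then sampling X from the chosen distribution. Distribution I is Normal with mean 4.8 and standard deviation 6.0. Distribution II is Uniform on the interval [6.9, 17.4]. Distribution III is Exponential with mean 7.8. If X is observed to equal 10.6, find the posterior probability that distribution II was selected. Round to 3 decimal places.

0.627

Likelihoods f(10.6 | ·): I: 0.0416722; II: 0.0952381; III: 0.032939.
Posterior ∝ prior × likelihood. Numerator for II: 0.416667·0.0952381 = 0.0396825.
Normalizing constant: 0.5·0.0416722 + 0.416667·0.0952381 + 0.0833333·0.032939 = 0.0632636.
P(II | observation) = 0.0396825 / 0.0632636 = 0.627257.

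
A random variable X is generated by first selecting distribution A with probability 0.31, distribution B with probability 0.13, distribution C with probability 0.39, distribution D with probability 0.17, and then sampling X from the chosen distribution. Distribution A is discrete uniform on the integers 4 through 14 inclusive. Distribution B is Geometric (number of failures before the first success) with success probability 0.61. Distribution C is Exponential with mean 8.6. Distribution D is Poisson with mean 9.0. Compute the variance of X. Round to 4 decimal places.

Per component, A: μ=9, E[X²]=91; B: μ=0.639344, E[X²]=1.45687; C: μ=8.6, E[X²]=147.92; D: μ=9, E[X²]=90.
E[X] = 0.31·9 + 0.13·0.639344 + 0.39·8.6 + 0.17·9 = 7.75711.
E[X²] = 0.31·91 + 0.13·1.45687 + 0.39·147.92 + 0.17·90 = 101.388.
Var(X) = E[X²] − (E[X])² = 101.388 − 60.1728 = 41.2154.

41.2154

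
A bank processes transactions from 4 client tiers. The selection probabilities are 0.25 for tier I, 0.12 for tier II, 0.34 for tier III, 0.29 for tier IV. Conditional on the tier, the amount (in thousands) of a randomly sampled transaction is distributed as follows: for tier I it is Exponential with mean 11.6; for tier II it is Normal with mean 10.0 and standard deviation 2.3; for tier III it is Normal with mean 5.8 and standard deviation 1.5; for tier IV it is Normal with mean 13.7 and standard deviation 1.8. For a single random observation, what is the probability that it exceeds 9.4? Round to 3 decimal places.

Conditional on each tier, P(X > 9.4): I: 0.444705; II: 0.602903; III: 0.00819754; IV: 0.99155.
By total probability, P(X > 9.4) = 0.25·0.444705 + 0.12·0.602903 + 0.34·0.00819754 + 0.29·0.99155 = 0.473861.

0.474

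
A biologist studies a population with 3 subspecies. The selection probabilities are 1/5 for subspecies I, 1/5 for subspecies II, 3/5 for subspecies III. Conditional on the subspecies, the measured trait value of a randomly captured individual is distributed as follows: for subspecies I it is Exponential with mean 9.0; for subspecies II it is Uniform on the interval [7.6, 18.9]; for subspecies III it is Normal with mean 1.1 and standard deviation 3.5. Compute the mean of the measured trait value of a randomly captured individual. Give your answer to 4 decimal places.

Component means — I: 9; II: 13.25; III: 1.1.
E[X] = 0.2·9 + 0.2·13.25 + 0.6·1.1 = 5.11.

5.1100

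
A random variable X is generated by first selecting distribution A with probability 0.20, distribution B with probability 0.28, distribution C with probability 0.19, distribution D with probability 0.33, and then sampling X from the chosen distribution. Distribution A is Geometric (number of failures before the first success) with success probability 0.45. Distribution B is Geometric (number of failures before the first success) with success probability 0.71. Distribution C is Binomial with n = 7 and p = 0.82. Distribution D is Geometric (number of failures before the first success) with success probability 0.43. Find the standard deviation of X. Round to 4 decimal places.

Per component, A: μ=1.22222, E[X²]=4.20988; B: μ=0.408451, E[X²]=0.742115; C: μ=5.74, E[X²]=33.9808; D: μ=1.32558, E[X²]=4.83991.
E[X] = 0.2·1.22222 + 0.28·0.408451 + 0.19·5.74 + 0.33·1.32558 = 1.88685.
E[X²] = 0.2·4.20988 + 0.28·0.742115 + 0.19·33.9808 + 0.33·4.83991 = 9.10329.
Var(X) = E[X²] − (E[X])² = 9.10329 − 3.56021 = 5.54308.
SD(X) = √5.54308 = 2.35437.

2.3544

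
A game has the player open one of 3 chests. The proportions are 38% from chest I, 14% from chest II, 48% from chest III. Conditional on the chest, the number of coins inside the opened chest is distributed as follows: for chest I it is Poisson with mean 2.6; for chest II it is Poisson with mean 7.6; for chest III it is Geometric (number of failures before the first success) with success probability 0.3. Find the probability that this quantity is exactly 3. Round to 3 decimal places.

Conditional on each chest, P(X = 3): I: 0.217572; II: 0.0366144; III: 0.1029.
By total probability, P(X = 3) = 0.38·0.217572 + 0.14·0.0366144 + 0.48·0.1029 = 0.137195.

0.137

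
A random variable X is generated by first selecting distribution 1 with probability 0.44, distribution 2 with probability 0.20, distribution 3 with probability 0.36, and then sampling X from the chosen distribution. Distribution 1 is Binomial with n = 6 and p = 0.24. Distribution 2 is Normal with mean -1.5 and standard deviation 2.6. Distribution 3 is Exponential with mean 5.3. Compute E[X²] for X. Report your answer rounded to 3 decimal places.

23.421

For each component E[X²] = Var + (mean)², giving 1: 3.168; 2: 9.01; 3: 56.18.
Overall E[X²] = 0.44·3.168 + 0.2·9.01 + 0.36·56.18 = 23.4207.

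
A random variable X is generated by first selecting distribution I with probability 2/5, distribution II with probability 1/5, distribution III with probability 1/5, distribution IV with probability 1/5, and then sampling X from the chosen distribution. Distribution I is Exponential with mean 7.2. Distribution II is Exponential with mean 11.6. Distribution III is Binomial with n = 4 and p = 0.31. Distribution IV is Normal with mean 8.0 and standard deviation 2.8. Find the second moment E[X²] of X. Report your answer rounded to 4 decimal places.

110.1426

For each component E[X²] = Var + (mean)², giving I: 103.68; II: 269.12; III: 2.3932; IV: 71.84.
Overall E[X²] = 0.4·103.68 + 0.2·269.12 + 0.2·2.3932 + 0.2·71.84 = 110.143.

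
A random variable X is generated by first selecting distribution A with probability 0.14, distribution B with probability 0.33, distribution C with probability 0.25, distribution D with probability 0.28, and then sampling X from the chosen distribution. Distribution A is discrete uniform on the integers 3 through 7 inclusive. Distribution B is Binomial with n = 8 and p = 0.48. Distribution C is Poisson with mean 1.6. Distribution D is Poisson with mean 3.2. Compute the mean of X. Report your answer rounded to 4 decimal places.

Component means — A: 5; B: 3.84; C: 1.6; D: 3.2.
E[X] = 0.14·5 + 0.33·3.84 + 0.25·1.6 + 0.28·3.2 = 3.2632.

3.2632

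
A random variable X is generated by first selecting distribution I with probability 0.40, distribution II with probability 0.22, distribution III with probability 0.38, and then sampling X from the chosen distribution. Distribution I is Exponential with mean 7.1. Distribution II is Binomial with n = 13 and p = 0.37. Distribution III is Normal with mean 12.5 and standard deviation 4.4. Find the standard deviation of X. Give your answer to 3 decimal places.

Per component, I: μ=7.1, E[X²]=100.82; II: μ=4.81, E[X²]=26.1664; III: μ=12.5, E[X²]=175.61.
E[X] = 0.4·7.1 + 0.22·4.81 + 0.38·12.5 = 8.6482.
E[X²] = 0.4·100.82 + 0.22·26.1664 + 0.38·175.61 = 112.816.
Var(X) = E[X²] − (E[X])² = 112.816 − 74.7914 = 38.025.
SD(X) = √38.025 = 6.16645.

6.166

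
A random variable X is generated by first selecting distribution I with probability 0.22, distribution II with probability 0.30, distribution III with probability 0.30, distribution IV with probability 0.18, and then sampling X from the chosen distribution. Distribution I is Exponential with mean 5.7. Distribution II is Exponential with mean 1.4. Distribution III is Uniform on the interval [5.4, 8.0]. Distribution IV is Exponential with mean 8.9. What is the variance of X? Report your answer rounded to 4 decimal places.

29.6814

Per component, I: μ=5.7, E[X²]=64.98; II: μ=1.4, E[X²]=3.92; III: μ=6.7, E[X²]=45.4533; IV: μ=8.9, E[X²]=158.42.
E[X] = 0.22·5.7 + 0.3·1.4 + 0.3·6.7 + 0.18·8.9 = 5.286.
E[X²] = 0.22·64.98 + 0.3·3.92 + 0.3·45.4533 + 0.18·158.42 = 57.6232.
Var(X) = E[X²] − (E[X])² = 57.6232 − 27.9418 = 29.6814.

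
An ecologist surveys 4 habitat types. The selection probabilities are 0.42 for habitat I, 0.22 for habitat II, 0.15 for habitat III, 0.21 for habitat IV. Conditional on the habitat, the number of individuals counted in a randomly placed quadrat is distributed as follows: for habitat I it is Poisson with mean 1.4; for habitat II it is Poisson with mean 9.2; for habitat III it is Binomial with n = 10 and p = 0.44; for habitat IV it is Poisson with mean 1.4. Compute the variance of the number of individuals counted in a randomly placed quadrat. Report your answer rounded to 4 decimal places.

13.3188

Per component, I: μ=1.4, E[X²]=3.36; II: μ=9.2, E[X²]=93.84; III: μ=4.4, E[X²]=21.824; IV: μ=1.4, E[X²]=3.36.
E[X] = 0.42·1.4 + 0.22·9.2 + 0.15·4.4 + 0.21·1.4 = 3.566.
E[X²] = 0.42·3.36 + 0.22·93.84 + 0.15·21.824 + 0.21·3.36 = 26.0352.
Var(X) = E[X²] − (E[X])² = 26.0352 − 12.7164 = 13.3188.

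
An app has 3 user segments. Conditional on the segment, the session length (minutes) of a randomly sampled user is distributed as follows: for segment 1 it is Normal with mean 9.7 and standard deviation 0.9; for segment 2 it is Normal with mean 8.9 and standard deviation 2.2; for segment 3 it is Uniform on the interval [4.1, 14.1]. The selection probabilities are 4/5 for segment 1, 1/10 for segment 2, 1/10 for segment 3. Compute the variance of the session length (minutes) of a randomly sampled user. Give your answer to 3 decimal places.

Per component, 1: μ=9.7, E[X²]=94.9; 2: μ=8.9, E[X²]=84.05; 3: μ=9.1, E[X²]=91.1433.
E[X] = 0.8·9.7 + 0.1·8.9 + 0.1·9.1 = 9.56.
E[X²] = 0.8·94.9 + 0.1·84.05 + 0.1·91.1433 = 93.4393.
Var(X) = E[X²] − (E[X])² = 93.4393 − 91.3936 = 2.04573.

2.046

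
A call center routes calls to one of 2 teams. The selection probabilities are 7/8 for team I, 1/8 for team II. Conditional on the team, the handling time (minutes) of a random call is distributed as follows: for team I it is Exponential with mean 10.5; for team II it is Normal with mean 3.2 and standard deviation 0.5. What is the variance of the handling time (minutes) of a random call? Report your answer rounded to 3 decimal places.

Per component, I: μ=10.5, E[X²]=220.5; II: μ=3.2, E[X²]=10.49.
E[X] = 0.875·10.5 + 0.125·3.2 = 9.5875.
E[X²] = 0.875·220.5 + 0.125·10.49 = 194.249.
Var(X) = E[X²] − (E[X])² = 194.249 − 91.9202 = 102.329.

102.329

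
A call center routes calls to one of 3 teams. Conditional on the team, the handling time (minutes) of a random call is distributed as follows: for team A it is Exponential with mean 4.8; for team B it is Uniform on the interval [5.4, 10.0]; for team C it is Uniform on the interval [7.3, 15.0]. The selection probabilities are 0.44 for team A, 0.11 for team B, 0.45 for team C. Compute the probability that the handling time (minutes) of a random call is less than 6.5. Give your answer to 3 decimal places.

0.353

Conditional on each team, P(X < 6.5): A: 0.741838; B: 0.23913; C: 0.
By total probability, P(X < 6.5) = 0.44·0.741838 + 0.11·0.23913 + 0.45·0 = 0.352713.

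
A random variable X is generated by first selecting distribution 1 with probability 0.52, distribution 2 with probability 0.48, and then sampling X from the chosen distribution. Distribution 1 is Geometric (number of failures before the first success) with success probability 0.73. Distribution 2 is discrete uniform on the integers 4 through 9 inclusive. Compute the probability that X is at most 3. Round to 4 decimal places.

0.5172

Conditional on each component, P(X ≤ 3): 1: 0.994686; 2: 0.
By total probability, P(X ≤ 3) = 0.52·0.994686 + 0.48·0 = 0.517237.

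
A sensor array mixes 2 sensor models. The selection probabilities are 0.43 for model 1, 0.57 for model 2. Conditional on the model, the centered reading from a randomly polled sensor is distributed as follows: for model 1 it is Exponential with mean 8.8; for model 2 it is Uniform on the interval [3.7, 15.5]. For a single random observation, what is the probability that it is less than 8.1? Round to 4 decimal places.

Conditional on each model, P(X < 8.1): 1: 0.601662; 2: 0.372881.
By total probability, P(X < 8.1) = 0.43·0.601662 + 0.57·0.372881 = 0.471257.

0.4713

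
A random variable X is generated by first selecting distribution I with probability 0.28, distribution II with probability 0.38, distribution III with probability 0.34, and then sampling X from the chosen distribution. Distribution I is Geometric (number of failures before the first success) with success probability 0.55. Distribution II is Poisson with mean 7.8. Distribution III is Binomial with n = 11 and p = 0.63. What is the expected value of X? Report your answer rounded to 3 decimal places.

Component means — I: 0.818182; II: 7.8; III: 6.93.
E[X] = 0.28·0.818182 + 0.38·7.8 + 0.34·6.93 = 5.54929.

5.549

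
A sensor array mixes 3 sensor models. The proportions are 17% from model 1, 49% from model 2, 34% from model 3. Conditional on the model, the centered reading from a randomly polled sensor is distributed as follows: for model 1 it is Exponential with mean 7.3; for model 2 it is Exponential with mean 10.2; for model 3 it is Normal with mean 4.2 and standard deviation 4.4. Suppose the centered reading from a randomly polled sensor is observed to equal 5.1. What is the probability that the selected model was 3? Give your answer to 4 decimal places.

0.4258

Likelihoods f(5.1 | ·): 1: 0.0681186; 2: 0.0594638; 3: 0.0887917.
Posterior ∝ prior × likelihood. Numerator for 3: 0.34·0.0887917 = 0.0301892.
Normalizing constant: 0.17·0.0681186 + 0.49·0.0594638 + 0.34·0.0887917 = 0.0709066.
P(3 | observation) = 0.0301892 / 0.0709066 = 0.42576.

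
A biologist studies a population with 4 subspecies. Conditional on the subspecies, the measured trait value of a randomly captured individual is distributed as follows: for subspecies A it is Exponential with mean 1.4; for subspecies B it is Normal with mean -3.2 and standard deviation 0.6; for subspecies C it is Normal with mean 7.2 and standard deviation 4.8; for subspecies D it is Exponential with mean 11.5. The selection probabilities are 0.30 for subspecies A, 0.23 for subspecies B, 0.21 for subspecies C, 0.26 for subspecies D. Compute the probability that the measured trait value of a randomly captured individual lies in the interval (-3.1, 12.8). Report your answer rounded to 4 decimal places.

0.7554

Conditional on each subspecies, P(-3.1 < X < 12.8): A: 0.999893; B: 0.433816; C: 0.862384; D: 0.671443.
By total probability, P(-3.1 < X < 12.8) = 0.3·0.999893 + 0.23·0.433816 + 0.21·0.862384 + 0.26·0.671443 = 0.755421.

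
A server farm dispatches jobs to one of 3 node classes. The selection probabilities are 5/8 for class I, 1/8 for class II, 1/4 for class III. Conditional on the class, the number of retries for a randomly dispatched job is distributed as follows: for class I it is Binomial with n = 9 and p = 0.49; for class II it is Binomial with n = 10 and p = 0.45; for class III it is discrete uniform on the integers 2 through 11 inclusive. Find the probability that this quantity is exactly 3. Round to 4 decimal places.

0.1545

Conditional on each class, P(X = 3): I: 0.173896; II: 0.166478; III: 0.1.
By total probability, P(X = 3) = 0.625·0.173896 + 0.125·0.166478 + 0.25·0.1 = 0.154495.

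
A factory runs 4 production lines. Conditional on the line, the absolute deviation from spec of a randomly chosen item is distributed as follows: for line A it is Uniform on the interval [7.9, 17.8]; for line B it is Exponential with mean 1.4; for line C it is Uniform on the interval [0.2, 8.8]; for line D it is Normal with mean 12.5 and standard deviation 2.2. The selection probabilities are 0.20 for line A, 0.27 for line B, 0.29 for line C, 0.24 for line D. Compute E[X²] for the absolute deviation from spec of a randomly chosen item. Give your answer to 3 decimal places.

82.038

For each component E[X²] = Var + (mean)², giving A: 173.29; B: 3.92; C: 26.4133; D: 161.09.
Overall E[X²] = 0.2·173.29 + 0.27·3.92 + 0.29·26.4133 + 0.24·161.09 = 82.0379.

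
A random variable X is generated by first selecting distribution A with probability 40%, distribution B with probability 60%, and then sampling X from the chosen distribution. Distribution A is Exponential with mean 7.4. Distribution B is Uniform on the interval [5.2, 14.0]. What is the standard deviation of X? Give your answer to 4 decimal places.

Per component, A: μ=7.4, E[X²]=109.52; B: μ=9.6, E[X²]=98.6133.
E[X] = 0.4·7.4 + 0.6·9.6 = 8.72.
E[X²] = 0.4·109.52 + 0.6·98.6133 = 102.976.
Var(X) = E[X²] − (E[X])² = 102.976 − 76.0384 = 26.9376.
SD(X) = √26.9376 = 5.19014.

5.1901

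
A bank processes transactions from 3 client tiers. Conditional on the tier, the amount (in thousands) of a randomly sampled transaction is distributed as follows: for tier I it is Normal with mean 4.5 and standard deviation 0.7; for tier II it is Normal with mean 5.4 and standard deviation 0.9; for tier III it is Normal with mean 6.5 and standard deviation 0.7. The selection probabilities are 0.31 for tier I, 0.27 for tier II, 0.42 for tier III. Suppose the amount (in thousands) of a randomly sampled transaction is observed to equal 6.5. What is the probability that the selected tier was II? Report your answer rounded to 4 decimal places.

Likelihoods f(6.5 | ·): I: 0.00962014; II: 0.210033; III: 0.569918.
Posterior ∝ prior × likelihood. Numerator for II: 0.27·0.210033 = 0.0567089.
Normalizing constant: 0.31·0.00962014 + 0.27·0.210033 + 0.42·0.569918 = 0.299056.
P(II | observation) = 0.0567089 / 0.299056 = 0.189626.

0.1896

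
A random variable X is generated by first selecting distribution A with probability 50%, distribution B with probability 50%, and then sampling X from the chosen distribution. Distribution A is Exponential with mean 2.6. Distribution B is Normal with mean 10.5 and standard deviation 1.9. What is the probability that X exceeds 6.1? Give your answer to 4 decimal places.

Conditional on each component, P(X > 6.1): A: 0.0957367; B: 0.989715.
By total probability, P(X > 6.1) = 0.5·0.0957367 + 0.5·0.989715 = 0.542726.

0.5427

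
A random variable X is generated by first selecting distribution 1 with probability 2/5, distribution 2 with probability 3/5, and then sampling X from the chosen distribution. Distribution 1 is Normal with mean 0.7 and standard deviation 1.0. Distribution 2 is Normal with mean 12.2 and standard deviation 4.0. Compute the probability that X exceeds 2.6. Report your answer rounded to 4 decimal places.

Conditional on each component, P(X > 2.6): 1: 0.0287166; 2: 0.991802.
By total probability, P(X > 2.6) = 0.4·0.0287166 + 0.6·0.991802 = 0.606568.

0.6066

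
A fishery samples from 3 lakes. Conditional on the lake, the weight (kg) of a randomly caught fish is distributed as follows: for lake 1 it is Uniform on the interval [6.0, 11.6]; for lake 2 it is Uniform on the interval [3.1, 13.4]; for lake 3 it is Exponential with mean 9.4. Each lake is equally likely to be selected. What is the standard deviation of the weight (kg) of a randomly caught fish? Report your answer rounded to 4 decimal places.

Per component, 1: μ=8.8, E[X²]=80.0533; 2: μ=8.25, E[X²]=76.9033; 3: μ=9.4, E[X²]=176.72.
E[X] = 0.333333·8.8 + 0.333333·8.25 + 0.333333·9.4 = 8.81667.
E[X²] = 0.333333·80.0533 + 0.333333·76.9033 + 0.333333·176.72 = 111.226.
Var(X) = E[X²] − (E[X])² = 111.226 − 77.7336 = 33.4919.
SD(X) = √33.4919 = 5.78722.

5.7872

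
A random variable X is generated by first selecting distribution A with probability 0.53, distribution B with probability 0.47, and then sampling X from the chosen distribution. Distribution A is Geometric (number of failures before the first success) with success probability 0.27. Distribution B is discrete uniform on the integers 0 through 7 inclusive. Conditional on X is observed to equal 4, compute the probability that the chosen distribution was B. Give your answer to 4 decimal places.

Likelihoods P(X=4 | ·): A: 0.0766753; B: 0.125.
Posterior ∝ prior × likelihood. Numerator for B: 0.47·0.125 = 0.05875.
Normalizing constant: 0.53·0.0766753 + 0.47·0.125 = 0.0993879.
P(B | observation) = 0.05875 / 0.0993879 = 0.591118.

0.5911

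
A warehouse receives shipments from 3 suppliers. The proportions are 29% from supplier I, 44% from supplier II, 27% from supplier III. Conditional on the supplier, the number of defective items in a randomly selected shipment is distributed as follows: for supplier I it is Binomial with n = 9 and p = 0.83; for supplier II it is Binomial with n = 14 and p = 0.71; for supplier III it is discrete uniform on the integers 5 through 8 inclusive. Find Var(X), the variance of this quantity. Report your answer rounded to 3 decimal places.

4.232

Per component, I: μ=7.47, E[X²]=57.0708; II: μ=9.94, E[X²]=101.686; III: μ=6.5, E[X²]=43.5.
E[X] = 0.29·7.47 + 0.44·9.94 + 0.27·6.5 = 8.2949.
E[X²] = 0.29·57.0708 + 0.44·101.686 + 0.27·43.5 = 73.0375.
Var(X) = E[X²] − (E[X])² = 73.0375 − 68.8054 = 4.23209.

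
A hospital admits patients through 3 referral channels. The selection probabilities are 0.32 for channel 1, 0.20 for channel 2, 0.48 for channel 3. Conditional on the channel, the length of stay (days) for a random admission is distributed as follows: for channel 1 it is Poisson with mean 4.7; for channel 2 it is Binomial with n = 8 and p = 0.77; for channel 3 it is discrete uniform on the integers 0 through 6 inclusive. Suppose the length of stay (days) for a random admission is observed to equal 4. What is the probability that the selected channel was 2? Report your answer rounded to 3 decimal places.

Likelihoods P(X=4 | ·): 1: 0.184925; 2: 0.0688608; 3: 0.142857.
Posterior ∝ prior × likelihood. Numerator for 2: 0.2·0.0688608 = 0.0137722.
Normalizing constant: 0.32·0.184925 + 0.2·0.0688608 + 0.48·0.142857 = 0.14152.
P(2 | observation) = 0.0137722 / 0.14152 = 0.0973163.

0.097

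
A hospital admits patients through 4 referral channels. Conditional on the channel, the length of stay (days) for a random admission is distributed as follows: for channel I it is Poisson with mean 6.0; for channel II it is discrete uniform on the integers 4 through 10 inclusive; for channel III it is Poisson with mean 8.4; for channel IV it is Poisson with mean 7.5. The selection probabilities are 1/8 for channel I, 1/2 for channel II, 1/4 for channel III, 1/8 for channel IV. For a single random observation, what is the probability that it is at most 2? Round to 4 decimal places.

0.0128

Conditional on each channel, P(X ≤ 2): I: 0.0619688; II: 0; III: 0.0100471; IV: 0.0202567.
By total probability, P(X ≤ 2) = 0.125·0.0619688 + 0.5·0 + 0.25·0.0100471 + 0.125·0.0202567 = 0.01279.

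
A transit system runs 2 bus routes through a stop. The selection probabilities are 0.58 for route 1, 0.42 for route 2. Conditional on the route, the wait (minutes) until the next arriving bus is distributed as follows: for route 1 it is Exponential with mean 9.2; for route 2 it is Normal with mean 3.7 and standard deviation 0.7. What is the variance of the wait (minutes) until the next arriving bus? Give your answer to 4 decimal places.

Per component, 1: μ=9.2, E[X²]=169.28; 2: μ=3.7, E[X²]=14.18.
E[X] = 0.58·9.2 + 0.42·3.7 = 6.89.
E[X²] = 0.58·169.28 + 0.42·14.18 = 104.138.
Var(X) = E[X²] − (E[X])² = 104.138 − 47.4721 = 56.6659.

56.6659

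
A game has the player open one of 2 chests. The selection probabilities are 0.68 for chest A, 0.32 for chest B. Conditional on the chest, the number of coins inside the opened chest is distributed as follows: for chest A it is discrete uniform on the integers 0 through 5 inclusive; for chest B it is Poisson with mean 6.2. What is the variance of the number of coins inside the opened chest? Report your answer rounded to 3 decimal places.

Per component, A: μ=2.5, E[X²]=9.16667; B: μ=6.2, E[X²]=44.64.
E[X] = 0.68·2.5 + 0.32·6.2 = 3.684.
E[X²] = 0.68·9.16667 + 0.32·44.64 = 20.5181.
Var(X) = E[X²] − (E[X])² = 20.5181 − 13.5719 = 6.94628.

6.946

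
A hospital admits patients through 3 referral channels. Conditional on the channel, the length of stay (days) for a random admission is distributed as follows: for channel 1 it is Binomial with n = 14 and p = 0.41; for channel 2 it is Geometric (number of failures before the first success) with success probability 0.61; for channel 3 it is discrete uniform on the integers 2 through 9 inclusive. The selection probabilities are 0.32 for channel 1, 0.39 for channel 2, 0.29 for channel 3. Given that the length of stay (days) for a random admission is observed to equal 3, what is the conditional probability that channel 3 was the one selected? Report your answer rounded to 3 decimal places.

0.486

Likelihoods P(X=3 | ·): 1: 0.0756528; 2: 0.0361846; 3: 0.125.
Posterior ∝ prior × likelihood. Numerator for 3: 0.29·0.125 = 0.03625.
Normalizing constant: 0.32·0.0756528 + 0.39·0.0361846 + 0.29·0.125 = 0.0745709.
P(3 | observation) = 0.03625 / 0.0745709 = 0.486115.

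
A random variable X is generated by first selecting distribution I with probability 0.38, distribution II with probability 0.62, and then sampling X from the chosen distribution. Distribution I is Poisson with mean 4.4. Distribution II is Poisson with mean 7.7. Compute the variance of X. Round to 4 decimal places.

Per component, I: μ=4.4, E[X²]=23.76; II: μ=7.7, E[X²]=66.99.
E[X] = 0.38·4.4 + 0.62·7.7 = 6.446.
E[X²] = 0.38·23.76 + 0.62·66.99 = 50.5626.
Var(X) = E[X²] − (E[X])² = 50.5626 − 41.5509 = 9.01168.

9.0117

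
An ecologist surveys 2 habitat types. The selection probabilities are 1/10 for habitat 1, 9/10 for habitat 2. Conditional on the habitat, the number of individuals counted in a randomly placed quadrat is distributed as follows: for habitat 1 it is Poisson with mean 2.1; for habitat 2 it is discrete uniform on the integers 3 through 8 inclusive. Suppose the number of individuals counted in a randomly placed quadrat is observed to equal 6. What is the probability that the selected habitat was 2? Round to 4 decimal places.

0.9904

Likelihoods P(X=6 | ·): 1: 0.014587; 2: 0.166667.
Posterior ∝ prior × likelihood. Numerator for 2: 0.9·0.166667 = 0.15.
Normalizing constant: 0.1·0.014587 + 0.9·0.166667 = 0.151459.
P(2 | observation) = 0.15 / 0.151459 = 0.990369.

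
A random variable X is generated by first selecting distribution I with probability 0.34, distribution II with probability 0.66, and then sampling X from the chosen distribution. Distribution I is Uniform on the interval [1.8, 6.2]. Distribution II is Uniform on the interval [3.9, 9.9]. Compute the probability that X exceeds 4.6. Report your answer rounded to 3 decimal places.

Conditional on each component, P(X > 4.6): I: 0.363636; II: 0.883333.
By total probability, P(X > 4.6) = 0.34·0.363636 + 0.66·0.883333 = 0.706636.

0.707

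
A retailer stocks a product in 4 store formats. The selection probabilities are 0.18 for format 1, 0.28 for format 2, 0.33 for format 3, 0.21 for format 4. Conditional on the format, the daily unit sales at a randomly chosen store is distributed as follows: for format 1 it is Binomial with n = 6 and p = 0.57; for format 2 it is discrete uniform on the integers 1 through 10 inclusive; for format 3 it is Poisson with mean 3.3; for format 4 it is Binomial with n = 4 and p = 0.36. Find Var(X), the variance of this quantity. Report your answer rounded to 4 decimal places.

Per component, 1: μ=3.42, E[X²]=13.167; 2: μ=5.5, E[X²]=38.5; 3: μ=3.3, E[X²]=14.19; 4: μ=1.44, E[X²]=2.9952.
E[X] = 0.18·3.42 + 0.28·5.5 + 0.33·3.3 + 0.21·1.44 = 3.547.
E[X²] = 0.18·13.167 + 0.28·38.5 + 0.33·14.19 + 0.21·2.9952 = 18.4618.
Var(X) = E[X²] − (E[X])² = 18.4618 − 12.5812 = 5.88054.

5.8805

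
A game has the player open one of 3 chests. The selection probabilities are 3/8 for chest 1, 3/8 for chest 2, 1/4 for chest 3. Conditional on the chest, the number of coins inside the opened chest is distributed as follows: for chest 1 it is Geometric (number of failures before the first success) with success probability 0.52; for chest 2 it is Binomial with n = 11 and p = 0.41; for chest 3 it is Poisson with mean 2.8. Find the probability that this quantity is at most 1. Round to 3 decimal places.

Conditional on each chest, P(X ≤ 1): 1: 0.7696; 2: 0.026067; 3: 0.231078.
By total probability, P(X ≤ 1) = 0.375·0.7696 + 0.375·0.026067 + 0.25·0.231078 = 0.356145.

0.356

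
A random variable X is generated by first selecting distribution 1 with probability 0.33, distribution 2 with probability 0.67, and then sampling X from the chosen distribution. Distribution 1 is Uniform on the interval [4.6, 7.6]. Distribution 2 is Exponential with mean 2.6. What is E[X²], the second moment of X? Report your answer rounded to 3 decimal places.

21.585

For each component E[X²] = Var + (mean)², giving 1: 37.96; 2: 13.52.
Overall E[X²] = 0.33·37.96 + 0.67·13.52 = 21.5852.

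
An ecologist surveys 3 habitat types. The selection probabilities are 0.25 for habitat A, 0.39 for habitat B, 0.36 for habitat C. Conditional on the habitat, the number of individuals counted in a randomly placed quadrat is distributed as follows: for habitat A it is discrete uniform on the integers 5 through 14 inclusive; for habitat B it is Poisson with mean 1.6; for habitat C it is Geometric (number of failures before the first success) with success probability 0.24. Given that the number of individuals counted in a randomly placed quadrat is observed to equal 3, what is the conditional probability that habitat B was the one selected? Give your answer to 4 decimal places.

Likelihoods P(X=3 | ·): A: 0; B: 0.137828; C: 0.105354.
Posterior ∝ prior × likelihood. Numerator for B: 0.39·0.137828 = 0.0537529.
Normalizing constant: 0.25·0 + 0.39·0.137828 + 0.36·0.105354 = 0.0916805.
P(B | observation) = 0.0537529 / 0.0916805 = 0.586307.

0.5863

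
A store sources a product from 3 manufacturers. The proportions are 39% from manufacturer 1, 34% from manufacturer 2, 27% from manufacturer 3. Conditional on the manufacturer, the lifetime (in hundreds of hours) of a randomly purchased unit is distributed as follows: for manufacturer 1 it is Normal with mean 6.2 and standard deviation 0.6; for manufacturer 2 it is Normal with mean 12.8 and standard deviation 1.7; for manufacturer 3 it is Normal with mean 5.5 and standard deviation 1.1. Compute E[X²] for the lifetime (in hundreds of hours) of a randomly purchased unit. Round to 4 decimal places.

For each component E[X²] = Var + (mean)², giving 1: 38.8; 2: 166.73; 3: 31.46.
Overall E[X²] = 0.39·38.8 + 0.34·166.73 + 0.27·31.46 = 80.3144.

80.3144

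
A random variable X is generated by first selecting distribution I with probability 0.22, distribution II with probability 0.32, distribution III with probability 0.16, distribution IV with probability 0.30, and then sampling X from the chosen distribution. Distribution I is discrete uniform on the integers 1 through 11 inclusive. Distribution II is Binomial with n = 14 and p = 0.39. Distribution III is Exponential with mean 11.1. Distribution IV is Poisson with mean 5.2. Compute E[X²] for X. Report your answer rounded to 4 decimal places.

For each component E[X²] = Var + (mean)², giving I: 46; II: 33.1422; III: 246.42; IV: 32.24.
Overall E[X²] = 0.22·46 + 0.32·33.1422 + 0.16·246.42 + 0.3·32.24 = 69.8247.

69.8247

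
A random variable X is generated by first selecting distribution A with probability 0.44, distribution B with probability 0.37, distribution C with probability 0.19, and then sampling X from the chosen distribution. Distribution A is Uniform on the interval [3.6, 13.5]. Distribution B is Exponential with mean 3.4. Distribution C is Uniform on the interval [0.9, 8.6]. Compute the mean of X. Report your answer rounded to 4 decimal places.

Component means — A: 8.55; B: 3.4; C: 4.75.
E[X] = 0.44·8.55 + 0.37·3.4 + 0.19·4.75 = 5.9225.

5.9225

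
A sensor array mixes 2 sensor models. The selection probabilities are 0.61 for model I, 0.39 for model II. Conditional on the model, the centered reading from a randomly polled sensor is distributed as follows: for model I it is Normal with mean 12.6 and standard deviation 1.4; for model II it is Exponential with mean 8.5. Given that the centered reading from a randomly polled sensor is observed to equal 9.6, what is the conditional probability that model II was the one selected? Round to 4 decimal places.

Likelihoods f(9.6 | ·): I: 0.0286865; II: 0.0380263.
Posterior ∝ prior × likelihood. Numerator for II: 0.39·0.0380263 = 0.0148302.
Normalizing constant: 0.61·0.0286865 + 0.39·0.0380263 = 0.032329.
P(II | observation) = 0.0148302 / 0.032329 = 0.458729.

0.4587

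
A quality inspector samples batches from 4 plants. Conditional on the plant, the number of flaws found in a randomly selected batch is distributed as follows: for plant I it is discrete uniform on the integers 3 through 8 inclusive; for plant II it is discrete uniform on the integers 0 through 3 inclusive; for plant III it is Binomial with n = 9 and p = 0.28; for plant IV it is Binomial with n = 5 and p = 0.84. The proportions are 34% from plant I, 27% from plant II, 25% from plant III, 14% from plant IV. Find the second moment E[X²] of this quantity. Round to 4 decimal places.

16.8265

For each component E[X²] = Var + (mean)², giving I: 33.1667; II: 3.5; III: 8.1648; IV: 18.312.
Overall E[X²] = 0.34·33.1667 + 0.27·3.5 + 0.25·8.1648 + 0.14·18.312 = 16.8265.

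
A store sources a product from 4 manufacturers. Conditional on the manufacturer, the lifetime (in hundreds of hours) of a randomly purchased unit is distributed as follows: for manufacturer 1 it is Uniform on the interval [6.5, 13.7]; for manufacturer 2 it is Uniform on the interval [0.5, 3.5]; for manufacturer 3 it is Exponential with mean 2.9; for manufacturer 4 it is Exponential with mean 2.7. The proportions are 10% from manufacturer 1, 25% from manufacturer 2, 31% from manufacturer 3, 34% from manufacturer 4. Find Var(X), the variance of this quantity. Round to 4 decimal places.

Per component, 1: μ=10.1, E[X²]=106.33; 2: μ=2, E[X²]=4.75; 3: μ=2.9, E[X²]=16.82; 4: μ=2.7, E[X²]=14.58.
E[X] = 0.1·10.1 + 0.25·2 + 0.31·2.9 + 0.34·2.7 = 3.327.
E[X²] = 0.1·106.33 + 0.25·4.75 + 0.31·16.82 + 0.34·14.58 = 21.9919.
Var(X) = E[X²] − (E[X])² = 21.9919 − 11.0689 = 10.923.

10.9230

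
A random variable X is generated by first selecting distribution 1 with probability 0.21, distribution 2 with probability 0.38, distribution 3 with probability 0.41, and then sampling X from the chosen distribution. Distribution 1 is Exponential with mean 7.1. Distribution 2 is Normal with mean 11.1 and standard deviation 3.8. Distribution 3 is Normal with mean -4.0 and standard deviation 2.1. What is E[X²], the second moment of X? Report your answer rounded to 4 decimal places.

For each component E[X²] = Var + (mean)², giving 1: 100.82; 2: 137.65; 3: 20.41.
Overall E[X²] = 0.21·100.82 + 0.38·137.65 + 0.41·20.41 = 81.8473.

81.8473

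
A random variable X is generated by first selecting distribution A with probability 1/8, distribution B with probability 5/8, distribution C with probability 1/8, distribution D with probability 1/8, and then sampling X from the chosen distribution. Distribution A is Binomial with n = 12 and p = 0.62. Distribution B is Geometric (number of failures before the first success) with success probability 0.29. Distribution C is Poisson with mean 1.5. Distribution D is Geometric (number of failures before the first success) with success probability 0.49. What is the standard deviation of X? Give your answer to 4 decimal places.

3.0739

Per component, A: μ=7.44, E[X²]=58.1808; B: μ=2.44828, E[X²]=14.4364; C: μ=1.5, E[X²]=3.75; D: μ=1.04082, E[X²]=3.20741.
E[X] = 0.125·7.44 + 0.625·2.44828 + 0.125·1.5 + 0.125·1.04082 = 2.77777.
E[X²] = 0.125·58.1808 + 0.625·14.4364 + 0.125·3.75 + 0.125·3.20741 = 17.165.
Var(X) = E[X²] − (E[X])² = 17.165 − 7.71603 = 9.44899.
SD(X) = √9.44899 = 3.07392.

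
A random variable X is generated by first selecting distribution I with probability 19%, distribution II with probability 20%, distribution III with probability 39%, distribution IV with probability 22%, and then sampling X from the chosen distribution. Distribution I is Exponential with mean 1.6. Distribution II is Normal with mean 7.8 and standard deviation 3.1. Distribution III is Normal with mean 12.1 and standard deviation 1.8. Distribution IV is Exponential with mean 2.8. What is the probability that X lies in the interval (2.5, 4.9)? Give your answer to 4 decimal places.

0.1090

Conditional on each component, P(2.5 < X < 4.9): I: 0.162841; II: 0.131107; III: 3.1623e-05; IV: 0.23571.
By total probability, P(2.5 < X < 4.9) = 0.19·0.162841 + 0.2·0.131107 + 0.39·3.1623e-05 + 0.22·0.23571 = 0.10903.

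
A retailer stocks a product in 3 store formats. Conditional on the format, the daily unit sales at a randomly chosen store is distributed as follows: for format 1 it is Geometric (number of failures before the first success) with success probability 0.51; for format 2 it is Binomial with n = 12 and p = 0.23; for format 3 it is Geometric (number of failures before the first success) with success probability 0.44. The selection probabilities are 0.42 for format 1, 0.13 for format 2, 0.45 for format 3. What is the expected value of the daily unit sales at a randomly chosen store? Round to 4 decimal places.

1.3351

Component means — 1: 0.960784; 2: 2.76; 3: 1.27273.
E[X] = 0.42·0.960784 + 0.13·2.76 + 0.45·1.27273 = 1.33506.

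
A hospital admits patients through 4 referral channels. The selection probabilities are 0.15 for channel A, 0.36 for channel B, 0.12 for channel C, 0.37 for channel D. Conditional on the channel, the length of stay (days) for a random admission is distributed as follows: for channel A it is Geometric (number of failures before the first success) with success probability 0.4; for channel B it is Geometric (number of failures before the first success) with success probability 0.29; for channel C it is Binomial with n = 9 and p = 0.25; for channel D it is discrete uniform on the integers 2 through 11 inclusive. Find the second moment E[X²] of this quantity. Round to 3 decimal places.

For each component E[X²] = Var + (mean)², giving A: 6; B: 14.4364; C: 6.75; D: 50.5.
Overall E[X²] = 0.15·6 + 0.36·14.4364 + 0.12·6.75 + 0.37·50.5 = 25.5921.

25.592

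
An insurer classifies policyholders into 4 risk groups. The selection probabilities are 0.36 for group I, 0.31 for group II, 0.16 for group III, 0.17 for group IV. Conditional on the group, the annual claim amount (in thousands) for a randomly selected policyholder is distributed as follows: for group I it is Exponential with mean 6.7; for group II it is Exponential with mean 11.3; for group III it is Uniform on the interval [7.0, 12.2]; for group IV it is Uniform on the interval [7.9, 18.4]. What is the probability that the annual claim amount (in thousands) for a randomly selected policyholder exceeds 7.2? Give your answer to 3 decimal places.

0.611

Conditional on each group, P(X > 7.2): I: 0.341425; II: 0.528788; III: 0.961538; IV: 1.
By total probability, P(X > 7.2) = 0.36·0.341425 + 0.31·0.528788 + 0.16·0.961538 + 0.17·1 = 0.610683.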